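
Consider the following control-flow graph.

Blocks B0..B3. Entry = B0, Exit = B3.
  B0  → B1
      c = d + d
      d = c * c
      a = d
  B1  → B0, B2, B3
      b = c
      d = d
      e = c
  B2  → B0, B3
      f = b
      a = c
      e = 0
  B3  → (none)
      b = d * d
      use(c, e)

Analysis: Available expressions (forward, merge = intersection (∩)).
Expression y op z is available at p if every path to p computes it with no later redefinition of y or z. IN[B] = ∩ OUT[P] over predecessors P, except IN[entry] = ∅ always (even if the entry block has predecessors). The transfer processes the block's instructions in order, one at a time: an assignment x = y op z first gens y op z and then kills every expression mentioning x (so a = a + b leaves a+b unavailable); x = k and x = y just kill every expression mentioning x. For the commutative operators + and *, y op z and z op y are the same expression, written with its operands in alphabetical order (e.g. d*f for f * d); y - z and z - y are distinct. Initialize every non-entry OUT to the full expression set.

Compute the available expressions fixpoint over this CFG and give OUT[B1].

Answer: {c*c}

Trace:
Fixpoint table:
  B0:  IN={}  OUT={c*c}
  B1:  IN={c*c}  OUT={c*c}
  B2:  IN={c*c}  OUT={c*c}
  B3:  IN={c*c}  OUT={c*c, d*d}

Merge at B1: IN[B1] = OUT[B0] = {c*c}
Applying B1's transfer function to that IN value gives OUT[B1] (row B1 above).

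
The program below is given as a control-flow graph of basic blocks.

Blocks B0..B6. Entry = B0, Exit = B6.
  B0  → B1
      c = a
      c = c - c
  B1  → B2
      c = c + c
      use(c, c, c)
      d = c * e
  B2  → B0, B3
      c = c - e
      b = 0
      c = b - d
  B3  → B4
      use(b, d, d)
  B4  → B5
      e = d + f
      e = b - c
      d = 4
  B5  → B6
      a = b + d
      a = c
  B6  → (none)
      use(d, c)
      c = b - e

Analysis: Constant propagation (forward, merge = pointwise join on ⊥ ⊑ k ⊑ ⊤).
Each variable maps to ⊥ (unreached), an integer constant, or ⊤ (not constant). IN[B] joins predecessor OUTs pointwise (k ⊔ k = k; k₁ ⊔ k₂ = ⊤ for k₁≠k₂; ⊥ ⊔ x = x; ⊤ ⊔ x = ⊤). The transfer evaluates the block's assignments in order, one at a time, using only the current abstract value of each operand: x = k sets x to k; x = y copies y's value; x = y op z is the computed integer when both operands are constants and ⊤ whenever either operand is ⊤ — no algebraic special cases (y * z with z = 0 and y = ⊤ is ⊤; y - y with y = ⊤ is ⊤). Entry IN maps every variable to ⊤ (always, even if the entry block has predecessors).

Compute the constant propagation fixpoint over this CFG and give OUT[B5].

Answer: {a: ⊤, b: 0, c: ⊤, d: 4, e: ⊤, f: ⊤}

Trace:
Fixpoint table:
  B0:  IN=(all ⊤)  OUT=(all ⊤)
  B1:  IN=(all ⊤)  OUT=(all ⊤)
  B2:  IN=(all ⊤)  OUT={b:0; rest ⊤}
  B3:  IN={b:0; rest ⊤}  OUT={b:0; rest ⊤}
  B4:  IN={b:0; rest ⊤}  OUT={b:0, d:4; rest ⊤}
  B5:  IN={b:0, d:4; rest ⊤}  OUT={b:0, d:4; rest ⊤}
  B6:  IN={b:0, d:4; rest ⊤}  OUT={b:0, d:4; rest ⊤}

Merge at B5: IN[B5] = OUT[B4] = {a: ⊤, b: 0, c: ⊤, d: 4, e: ⊤, f: ⊤}
Applying B5's transfer function to that IN value gives OUT[B5] (row B5 above).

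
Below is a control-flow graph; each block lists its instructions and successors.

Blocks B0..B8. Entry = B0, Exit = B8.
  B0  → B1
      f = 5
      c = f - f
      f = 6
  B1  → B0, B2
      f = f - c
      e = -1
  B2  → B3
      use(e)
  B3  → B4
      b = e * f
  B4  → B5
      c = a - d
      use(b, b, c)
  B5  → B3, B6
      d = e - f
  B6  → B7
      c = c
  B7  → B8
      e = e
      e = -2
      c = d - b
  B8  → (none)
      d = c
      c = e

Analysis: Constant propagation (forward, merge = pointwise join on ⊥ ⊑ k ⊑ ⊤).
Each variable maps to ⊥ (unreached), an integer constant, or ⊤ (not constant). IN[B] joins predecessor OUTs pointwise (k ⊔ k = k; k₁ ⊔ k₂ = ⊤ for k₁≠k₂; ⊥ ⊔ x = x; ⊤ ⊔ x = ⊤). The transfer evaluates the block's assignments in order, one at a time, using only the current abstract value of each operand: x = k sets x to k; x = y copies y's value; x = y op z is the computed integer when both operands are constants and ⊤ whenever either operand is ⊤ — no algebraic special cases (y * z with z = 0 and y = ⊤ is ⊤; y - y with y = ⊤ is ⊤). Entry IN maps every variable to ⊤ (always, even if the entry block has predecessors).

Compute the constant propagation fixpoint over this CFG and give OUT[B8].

Fixpoint table:
  B0:   IN=(all ⊤)   OUT={c:0, f:6; rest ⊤}
  B1:   IN={c:0, f:6; rest ⊤}   OUT={c:0, e:-1, f:6; rest ⊤}
  B2:   IN={c:0, e:-1, f:6; rest ⊤}   OUT={c:0, e:-1, f:6; rest ⊤}
  B3:   IN={e:-1, f:6; rest ⊤}   OUT={b:-6, e:-1, f:6; rest ⊤}
  B4:   IN={b:-6, e:-1, f:6; rest ⊤}   OUT={b:-6, e:-1, f:6; rest ⊤}
  B5:   IN={b:-6, e:-1, f:6; rest ⊤}   OUT={b:-6, d:-7, e:-1, f:6; rest ⊤}
  B6:   IN={b:-6, d:-7, e:-1, f:6; rest ⊤}   OUT={b:-6, d:-7, e:-1, f:6; rest ⊤}
  B7:   IN={b:-6, d:-7, e:-1, f:6; rest ⊤}   OUT={b:-6, c:-1, d:-7, e:-2, f:6; rest ⊤}
  B8:   IN={b:-6, c:-1, d:-7, e:-2, f:6; rest ⊤}   OUT={b:-6, c:-2, d:-1, e:-2, f:6; rest ⊤}

Merge at B8: IN[B8] = OUT[B7] = {a: ⊤, b: -6, c: -1, d: -7, e: -2, f: 6}
Applying B8's transfer function to that IN value gives OUT[B8] (row B8 above).

Answer: {a: ⊤, b: -6, c: -2, d: -1, e: -2, f: 6}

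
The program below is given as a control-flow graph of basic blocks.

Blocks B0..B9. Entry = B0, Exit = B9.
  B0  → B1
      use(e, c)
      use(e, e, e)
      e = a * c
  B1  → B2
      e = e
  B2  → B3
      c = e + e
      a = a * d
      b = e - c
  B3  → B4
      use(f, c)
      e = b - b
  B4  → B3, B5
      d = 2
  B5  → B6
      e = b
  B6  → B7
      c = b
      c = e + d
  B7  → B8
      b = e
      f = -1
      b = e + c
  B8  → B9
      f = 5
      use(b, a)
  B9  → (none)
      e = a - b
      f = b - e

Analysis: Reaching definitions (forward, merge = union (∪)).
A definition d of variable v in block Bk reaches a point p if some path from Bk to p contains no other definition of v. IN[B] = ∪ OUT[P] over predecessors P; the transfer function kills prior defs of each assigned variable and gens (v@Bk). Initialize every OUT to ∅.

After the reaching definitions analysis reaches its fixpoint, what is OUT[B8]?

Per-block solution:
  B0: | IN={} | OUT={e@B0}
  B1: | IN={e@B0} | OUT={e@B1}
  B2: | IN={e@B1} | OUT={a@B2, b@B2, c@B2, e@B1}
  B3: | IN={a@B2, b@B2, c@B2, d@B4, e@B1, e@B3} | OUT={a@B2, b@B2, c@B2, d@B4, e@B3}
  B4: | IN={a@B2, b@B2, c@B2, d@B4, e@B3} | OUT={a@B2, b@B2, c@B2, d@B4, e@B3}
  B5: | IN={a@B2, b@B2, c@B2, d@B4, e@B3} | OUT={a@B2, b@B2, c@B2, d@B4, e@B5}
  B6: | IN={a@B2, b@B2, c@B2, d@B4, e@B5} | OUT={a@B2, b@B2, c@B6, d@B4, e@B5}
  B7: | IN={a@B2, b@B2, c@B6, d@B4, e@B5} | OUT={a@B2, b@B7, c@B6, d@B4, e@B5, f@B7}
  B8: | IN={a@B2, b@B7, c@B6, d@B4, e@B5, f@B7} | OUT={a@B2, b@B7, c@B6, d@B4, e@B5, f@B8}
  B9: | IN={a@B2, b@B7, c@B6, d@B4, e@B5, f@B8} | OUT={a@B2, b@B7, c@B6, d@B4, e@B9, f@B9}

Merge at B8: IN[B8] = OUT[B7] = {a@B2, b@B7, c@B6, d@B4, e@B5, f@B7}
Applying B8's transfer function to that IN value gives OUT[B8] (row B8 above).

Answer: {a@B2, b@B7, c@B6, d@B4, e@B5, f@B8}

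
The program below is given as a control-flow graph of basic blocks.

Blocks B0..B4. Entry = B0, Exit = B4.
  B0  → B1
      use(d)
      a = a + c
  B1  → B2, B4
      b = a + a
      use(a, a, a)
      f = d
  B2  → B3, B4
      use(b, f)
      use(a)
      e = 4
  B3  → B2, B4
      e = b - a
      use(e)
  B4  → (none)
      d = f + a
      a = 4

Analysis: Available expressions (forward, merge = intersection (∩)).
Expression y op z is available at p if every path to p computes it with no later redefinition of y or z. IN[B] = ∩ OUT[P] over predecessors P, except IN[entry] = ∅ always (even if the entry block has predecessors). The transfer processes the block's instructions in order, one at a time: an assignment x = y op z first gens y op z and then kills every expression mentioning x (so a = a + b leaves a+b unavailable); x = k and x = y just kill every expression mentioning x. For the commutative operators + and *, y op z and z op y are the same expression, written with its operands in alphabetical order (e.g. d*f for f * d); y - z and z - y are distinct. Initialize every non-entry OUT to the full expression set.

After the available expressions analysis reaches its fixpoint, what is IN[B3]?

Per-block solution:
  B0:   IN={}   OUT={}
  B1:   IN={}   OUT={a+a}
  B2:   IN={a+a}   OUT={a+a}
  B3:   IN={a+a}   OUT={a+a, b-a}
  B4:   IN={a+a}   OUT={}

Merge at B3: IN[B3] = OUT[B2] = {a+a}

Answer: {a+a}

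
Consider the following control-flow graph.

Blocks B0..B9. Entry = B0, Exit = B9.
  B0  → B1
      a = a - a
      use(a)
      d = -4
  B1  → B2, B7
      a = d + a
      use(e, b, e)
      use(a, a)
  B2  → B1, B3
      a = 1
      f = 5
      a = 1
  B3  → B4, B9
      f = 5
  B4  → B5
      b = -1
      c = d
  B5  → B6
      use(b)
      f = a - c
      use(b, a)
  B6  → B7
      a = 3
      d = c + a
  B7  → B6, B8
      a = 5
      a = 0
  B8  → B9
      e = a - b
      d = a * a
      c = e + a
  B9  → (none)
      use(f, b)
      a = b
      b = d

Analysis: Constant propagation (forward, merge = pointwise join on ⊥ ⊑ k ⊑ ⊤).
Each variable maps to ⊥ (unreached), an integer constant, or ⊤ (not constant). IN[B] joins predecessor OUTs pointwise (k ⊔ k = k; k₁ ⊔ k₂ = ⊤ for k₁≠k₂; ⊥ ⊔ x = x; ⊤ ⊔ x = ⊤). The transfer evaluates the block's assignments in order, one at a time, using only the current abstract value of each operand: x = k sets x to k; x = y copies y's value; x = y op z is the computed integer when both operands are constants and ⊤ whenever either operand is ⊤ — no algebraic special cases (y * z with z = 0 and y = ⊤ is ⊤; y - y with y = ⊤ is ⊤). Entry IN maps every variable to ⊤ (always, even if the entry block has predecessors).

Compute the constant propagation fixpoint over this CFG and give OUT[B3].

Answer: {a: 1, b: ⊤, c: ⊤, d: -4, e: ⊤, f: 5}

Working:
Converged values:
  B0:  IN=(all ⊤)  OUT={d:-4; rest ⊤}
  B1:  IN={d:-4; rest ⊤}  OUT={d:-4; rest ⊤}
  B2:  IN={d:-4; rest ⊤}  OUT={a:1, d:-4, f:5; rest ⊤}
  B3:  IN={a:1, d:-4, f:5; rest ⊤}  OUT={a:1, d:-4, f:5; rest ⊤}
  B4:  IN={a:1, d:-4, f:5; rest ⊤}  OUT={a:1, b:-1, c:-4, d:-4, f:5; rest ⊤}
  B5:  IN={a:1, b:-1, c:-4, d:-4, f:5; rest ⊤}  OUT={a:1, b:-1, c:-4, d:-4, f:5; rest ⊤}
  B6:  IN=(all ⊤)  OUT={a:3; rest ⊤}
  B7:  IN=(all ⊤)  OUT={a:0; rest ⊤}
  B8:  IN={a:0; rest ⊤}  OUT={a:0, d:0; rest ⊤}
  B9:  IN=(all ⊤)  OUT=(all ⊤)

Merge at B3: IN[B3] = OUT[B2] = {a: 1, b: ⊤, c: ⊤, d: -4, e: ⊤, f: 5}
Applying B3's transfer function to that IN value gives OUT[B3] (row B3 above).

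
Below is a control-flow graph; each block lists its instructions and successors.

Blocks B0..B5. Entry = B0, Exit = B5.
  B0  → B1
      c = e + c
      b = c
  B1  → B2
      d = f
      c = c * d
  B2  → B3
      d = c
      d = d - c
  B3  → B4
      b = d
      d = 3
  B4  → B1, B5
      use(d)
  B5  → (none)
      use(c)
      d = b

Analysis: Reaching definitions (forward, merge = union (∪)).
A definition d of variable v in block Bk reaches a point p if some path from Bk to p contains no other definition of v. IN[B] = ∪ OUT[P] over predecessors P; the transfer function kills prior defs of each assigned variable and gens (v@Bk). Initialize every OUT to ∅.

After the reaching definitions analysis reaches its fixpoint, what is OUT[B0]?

Answer: {b@B0, c@B0}

Derivation:
Converged values:
  B0:   IN={}   OUT={b@B0, c@B0}
  B1:   IN={b@B0, b@B3, c@B0, c@B1, d@B3}   OUT={b@B0, b@B3, c@B1, d@B1}
  B2:   IN={b@B0, b@B3, c@B1, d@B1}   OUT={b@B0, b@B3, c@B1, d@B2}
  B3:   IN={b@B0, b@B3, c@B1, d@B2}   OUT={b@B3, c@B1, d@B3}
  B4:   IN={b@B3, c@B1, d@B3}   OUT={b@B3, c@B1, d@B3}
  B5:   IN={b@B3, c@B1, d@B3}   OUT={b@B3, c@B1, d@B5}

B0 is the boundary node: IN[B0] = {}
Applying B0's transfer function to that IN value gives OUT[B0] (row B0 above).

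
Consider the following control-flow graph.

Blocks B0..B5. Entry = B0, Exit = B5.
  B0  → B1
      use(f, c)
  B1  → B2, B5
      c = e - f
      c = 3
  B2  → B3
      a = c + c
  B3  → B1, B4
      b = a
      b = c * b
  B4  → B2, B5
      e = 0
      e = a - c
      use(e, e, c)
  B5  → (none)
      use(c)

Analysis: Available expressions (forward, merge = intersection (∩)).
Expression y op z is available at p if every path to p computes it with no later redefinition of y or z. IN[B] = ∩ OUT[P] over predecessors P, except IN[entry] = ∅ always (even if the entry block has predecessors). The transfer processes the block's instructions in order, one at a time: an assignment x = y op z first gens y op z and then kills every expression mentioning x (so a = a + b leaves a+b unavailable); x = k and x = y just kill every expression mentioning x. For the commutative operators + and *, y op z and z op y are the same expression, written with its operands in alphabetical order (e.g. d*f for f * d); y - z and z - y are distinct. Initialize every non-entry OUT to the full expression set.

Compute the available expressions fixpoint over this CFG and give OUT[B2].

Answer: {c+c}

Trace:
Per-block solution:
  B0:  IN={}  OUT={}
  B1:  IN={}  OUT={e-f}
  B2:  IN={}  OUT={c+c}
  B3:  IN={c+c}  OUT={c+c}
  B4:  IN={c+c}  OUT={a-c, c+c}
  B5:  IN={}  OUT={}

Merge at B2: IN[B2] = OUT[B1] ∩ OUT[B4] = {}
Applying B2's transfer function to that IN value gives OUT[B2] (row B2 above).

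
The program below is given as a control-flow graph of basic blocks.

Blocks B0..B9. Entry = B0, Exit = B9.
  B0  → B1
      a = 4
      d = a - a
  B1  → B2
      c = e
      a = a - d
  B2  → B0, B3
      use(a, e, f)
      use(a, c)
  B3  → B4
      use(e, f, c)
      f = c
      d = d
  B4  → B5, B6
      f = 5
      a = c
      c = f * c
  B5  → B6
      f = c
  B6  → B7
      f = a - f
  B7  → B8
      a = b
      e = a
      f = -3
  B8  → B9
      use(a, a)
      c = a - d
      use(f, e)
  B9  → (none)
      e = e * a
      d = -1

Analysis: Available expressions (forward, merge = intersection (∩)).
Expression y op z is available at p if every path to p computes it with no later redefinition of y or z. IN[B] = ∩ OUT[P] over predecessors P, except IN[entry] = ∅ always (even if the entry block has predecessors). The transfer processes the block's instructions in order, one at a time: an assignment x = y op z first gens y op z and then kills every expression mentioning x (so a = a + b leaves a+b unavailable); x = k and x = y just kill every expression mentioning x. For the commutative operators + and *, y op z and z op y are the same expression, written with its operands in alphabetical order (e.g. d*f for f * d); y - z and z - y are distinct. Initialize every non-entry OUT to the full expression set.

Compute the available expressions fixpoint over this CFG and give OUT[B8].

Per-block solution:
  B0: | IN={} | OUT={a-a}
  B1: | IN={a-a} | OUT={}
  B2: | IN={} | OUT={}
  B3: | IN={} | OUT={}
  B4: | IN={} | OUT={}
  B5: | IN={} | OUT={}
  B6: | IN={} | OUT={}
  B7: | IN={} | OUT={}
  B8: | IN={} | OUT={a-d}
  B9: | IN={a-d} | OUT={}

Merge at B8: IN[B8] = OUT[B7] = {}
Applying B8's transfer function to that IN value gives OUT[B8] (row B8 above).

Answer: {a-d}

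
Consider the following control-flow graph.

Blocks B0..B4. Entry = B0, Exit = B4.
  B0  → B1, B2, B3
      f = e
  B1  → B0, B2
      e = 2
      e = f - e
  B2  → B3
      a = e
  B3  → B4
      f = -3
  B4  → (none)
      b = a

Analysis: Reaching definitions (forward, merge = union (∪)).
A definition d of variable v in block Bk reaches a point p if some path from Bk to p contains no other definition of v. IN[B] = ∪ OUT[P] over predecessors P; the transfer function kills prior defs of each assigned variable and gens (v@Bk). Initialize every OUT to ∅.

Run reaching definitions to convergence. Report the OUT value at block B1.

Answer: {e@B1, f@B0}

Derivation:
Fixpoint table:
  B0: | IN={e@B1, f@B0} | OUT={e@B1, f@B0}
  B1: | IN={e@B1, f@B0} | OUT={e@B1, f@B0}
  B2: | IN={e@B1, f@B0} | OUT={a@B2, e@B1, f@B0}
  B3: | IN={a@B2, e@B1, f@B0} | OUT={a@B2, e@B1, f@B3}
  B4: | IN={a@B2, e@B1, f@B3} | OUT={a@B2, b@B4, e@B1, f@B3}

Merge at B1: IN[B1] = OUT[B0] = {e@B1, f@B0}
Applying B1's transfer function to that IN value gives OUT[B1] (row B1 above).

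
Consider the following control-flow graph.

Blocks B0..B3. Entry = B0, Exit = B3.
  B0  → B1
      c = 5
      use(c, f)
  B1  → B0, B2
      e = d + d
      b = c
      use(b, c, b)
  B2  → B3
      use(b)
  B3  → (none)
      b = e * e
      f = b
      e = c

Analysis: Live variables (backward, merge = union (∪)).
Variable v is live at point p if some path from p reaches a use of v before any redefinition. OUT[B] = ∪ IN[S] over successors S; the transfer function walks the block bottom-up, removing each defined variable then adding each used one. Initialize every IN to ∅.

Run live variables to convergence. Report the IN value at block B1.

Answer: {c, d, f}

Working:
Fixpoint table:
  B0:  IN={d, f}  OUT={c, d, f}
  B1:  IN={c, d, f}  OUT={b, c, d, e, f}
  B2:  IN={b, c, e}  OUT={c, e}
  B3:  IN={c, e}  OUT={}

Merge at B1: OUT[B1] = IN[B0] ⊔ IN[B2] = {b, c, d, e, f}
Applying B1's transfer function to that OUT value gives IN[B1] (row B1 above).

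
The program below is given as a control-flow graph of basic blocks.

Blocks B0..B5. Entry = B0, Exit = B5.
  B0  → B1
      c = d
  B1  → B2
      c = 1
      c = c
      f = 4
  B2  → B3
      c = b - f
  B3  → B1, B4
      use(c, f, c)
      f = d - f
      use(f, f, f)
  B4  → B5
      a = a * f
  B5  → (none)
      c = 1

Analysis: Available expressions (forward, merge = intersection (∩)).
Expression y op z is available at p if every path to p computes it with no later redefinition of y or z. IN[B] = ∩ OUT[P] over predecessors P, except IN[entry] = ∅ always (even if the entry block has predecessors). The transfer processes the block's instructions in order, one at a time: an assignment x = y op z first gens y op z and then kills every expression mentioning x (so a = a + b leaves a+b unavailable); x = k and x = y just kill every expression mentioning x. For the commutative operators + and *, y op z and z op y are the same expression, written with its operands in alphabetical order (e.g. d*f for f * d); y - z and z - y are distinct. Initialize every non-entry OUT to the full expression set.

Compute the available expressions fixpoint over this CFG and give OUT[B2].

Per-block solution:
  B0:  IN={}  OUT={}
  B1:  IN={}  OUT={}
  B2:  IN={}  OUT={b-f}
  B3:  IN={b-f}  OUT={}
  B4:  IN={}  OUT={}
  B5:  IN={}  OUT={}

Merge at B2: IN[B2] = OUT[B1] = {}
Applying B2's transfer function to that IN value gives OUT[B2] (row B2 above).

Answer: {b-f}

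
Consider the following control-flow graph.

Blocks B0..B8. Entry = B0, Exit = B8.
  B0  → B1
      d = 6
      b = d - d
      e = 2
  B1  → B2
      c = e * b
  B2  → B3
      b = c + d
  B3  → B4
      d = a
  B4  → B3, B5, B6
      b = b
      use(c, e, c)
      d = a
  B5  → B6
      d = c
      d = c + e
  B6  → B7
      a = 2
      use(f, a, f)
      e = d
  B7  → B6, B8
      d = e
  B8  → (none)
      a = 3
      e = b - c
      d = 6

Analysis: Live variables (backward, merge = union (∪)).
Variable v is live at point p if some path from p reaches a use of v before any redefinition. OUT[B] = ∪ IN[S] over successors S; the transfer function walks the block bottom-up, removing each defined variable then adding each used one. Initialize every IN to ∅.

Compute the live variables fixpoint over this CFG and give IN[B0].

Answer: {a, f}

Derivation:
Per-block solution:
  B0:  IN={a, f}  OUT={a, b, d, e, f}
  B1:  IN={a, b, d, e, f}  OUT={a, c, d, e, f}
  B2:  IN={a, c, d, e, f}  OUT={a, b, c, e, f}
  B3:  IN={a, b, c, e, f}  OUT={a, b, c, e, f}
  B4:  IN={a, b, c, e, f}  OUT={a, b, c, d, e, f}
  B5:  IN={b, c, e, f}  OUT={b, c, d, f}
  B6:  IN={b, c, d, f}  OUT={b, c, e, f}
  B7:  IN={b, c, e, f}  OUT={b, c, d, f}
  B8:  IN={b, c}  OUT={}

Merge at B0: OUT[B0] = IN[B1] = {a, b, d, e, f}
Applying B0's transfer function to that OUT value gives IN[B0] (row B0 above).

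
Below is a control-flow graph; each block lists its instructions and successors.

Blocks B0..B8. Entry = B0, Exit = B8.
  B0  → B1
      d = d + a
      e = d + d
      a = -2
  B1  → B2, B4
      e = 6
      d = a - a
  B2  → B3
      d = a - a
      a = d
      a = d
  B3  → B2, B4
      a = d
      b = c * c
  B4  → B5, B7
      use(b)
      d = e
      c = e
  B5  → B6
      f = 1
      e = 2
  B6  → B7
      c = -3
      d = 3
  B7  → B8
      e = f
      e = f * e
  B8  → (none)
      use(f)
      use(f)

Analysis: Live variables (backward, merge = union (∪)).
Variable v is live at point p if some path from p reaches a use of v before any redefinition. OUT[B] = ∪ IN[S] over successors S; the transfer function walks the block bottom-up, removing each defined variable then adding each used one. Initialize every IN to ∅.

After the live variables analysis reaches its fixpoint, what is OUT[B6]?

Per-block solution:
  B0:  IN={a, b, c, d, f}  OUT={a, b, c, f}
  B1:  IN={a, b, c, f}  OUT={a, b, c, e, f}
  B2:  IN={a, c, e, f}  OUT={c, d, e, f}
  B3:  IN={c, d, e, f}  OUT={a, b, c, e, f}
  B4:  IN={b, e, f}  OUT={f}
  B5:  IN={}  OUT={f}
  B6:  IN={f}  OUT={f}
  B7:  IN={f}  OUT={f}
  B8:  IN={f}  OUT={}

Merge at B6: OUT[B6] = IN[B7] = {f}

Answer: {f}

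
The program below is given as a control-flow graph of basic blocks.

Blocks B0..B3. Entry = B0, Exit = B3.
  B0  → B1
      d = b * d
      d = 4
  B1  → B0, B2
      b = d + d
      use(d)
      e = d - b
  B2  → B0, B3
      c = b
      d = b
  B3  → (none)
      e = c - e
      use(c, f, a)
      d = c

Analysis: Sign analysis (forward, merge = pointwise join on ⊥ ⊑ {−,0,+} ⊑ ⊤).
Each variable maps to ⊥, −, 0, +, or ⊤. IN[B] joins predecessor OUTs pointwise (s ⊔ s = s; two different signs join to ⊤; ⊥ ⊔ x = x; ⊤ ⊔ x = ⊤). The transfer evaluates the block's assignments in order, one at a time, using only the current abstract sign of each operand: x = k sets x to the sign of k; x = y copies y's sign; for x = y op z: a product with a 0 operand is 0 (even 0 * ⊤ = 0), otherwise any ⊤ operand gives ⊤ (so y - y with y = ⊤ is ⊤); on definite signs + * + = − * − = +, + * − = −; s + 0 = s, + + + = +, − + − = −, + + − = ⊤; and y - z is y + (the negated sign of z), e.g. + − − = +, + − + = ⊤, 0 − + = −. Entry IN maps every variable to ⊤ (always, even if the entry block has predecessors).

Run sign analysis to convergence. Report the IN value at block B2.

Answer: {a: ⊤, b: +, c: ⊤, d: +, e: ⊤, f: ⊤}

Working:
Converged values:
  B0: | IN=(all ⊤) | OUT={d:+; rest ⊤}
  B1: | IN={d:+; rest ⊤} | OUT={b:+, d:+; rest ⊤}
  B2: | IN={b:+, d:+; rest ⊤} | OUT={b:+, c:+, d:+; rest ⊤}
  B3: | IN={b:+, c:+, d:+; rest ⊤} | OUT={b:+, c:+, d:+; rest ⊤}

Merge at B2: IN[B2] = OUT[B1] = {a: ⊤, b: +, c: ⊤, d: +, e: ⊤, f: ⊤}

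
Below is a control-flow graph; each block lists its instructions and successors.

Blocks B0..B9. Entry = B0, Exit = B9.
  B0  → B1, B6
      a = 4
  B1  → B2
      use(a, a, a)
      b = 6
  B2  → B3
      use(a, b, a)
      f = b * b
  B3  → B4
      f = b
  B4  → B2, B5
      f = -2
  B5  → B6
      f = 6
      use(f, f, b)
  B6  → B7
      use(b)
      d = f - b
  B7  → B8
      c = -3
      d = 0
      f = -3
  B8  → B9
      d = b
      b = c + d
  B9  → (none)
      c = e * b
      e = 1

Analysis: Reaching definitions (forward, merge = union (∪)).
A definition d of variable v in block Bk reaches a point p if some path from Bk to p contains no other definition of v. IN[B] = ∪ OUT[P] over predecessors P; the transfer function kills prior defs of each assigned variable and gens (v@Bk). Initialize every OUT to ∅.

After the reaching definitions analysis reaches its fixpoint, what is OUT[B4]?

Converged values:
  B0: | IN={} | OUT={a@B0}
  B1: | IN={a@B0} | OUT={a@B0, b@B1}
  B2: | IN={a@B0, b@B1, f@B4} | OUT={a@B0, b@B1, f@B2}
  B3: | IN={a@B0, b@B1, f@B2} | OUT={a@B0, b@B1, f@B3}
  B4: | IN={a@B0, b@B1, f@B3} | OUT={a@B0, b@B1, f@B4}
  B5: | IN={a@B0, b@B1, f@B4} | OUT={a@B0, b@B1, f@B5}
  B6: | IN={a@B0, b@B1, f@B5} | OUT={a@B0, b@B1, d@B6, f@B5}
  B7: | IN={a@B0, b@B1, d@B6, f@B5} | OUT={a@B0, b@B1, c@B7, d@B7, f@B7}
  B8: | IN={a@B0, b@B1, c@B7, d@B7, f@B7} | OUT={a@B0, b@B8, c@B7, d@B8, f@B7}
  B9: | IN={a@B0, b@B8, c@B7, d@B8, f@B7} | OUT={a@B0, b@B8, c@B9, d@B8, e@B9, f@B7}

Merge at B4: IN[B4] = OUT[B3] = {a@B0, b@B1, f@B3}
Applying B4's transfer function to that IN value gives OUT[B4] (row B4 above).

Answer: {a@B0, b@B1, f@B4}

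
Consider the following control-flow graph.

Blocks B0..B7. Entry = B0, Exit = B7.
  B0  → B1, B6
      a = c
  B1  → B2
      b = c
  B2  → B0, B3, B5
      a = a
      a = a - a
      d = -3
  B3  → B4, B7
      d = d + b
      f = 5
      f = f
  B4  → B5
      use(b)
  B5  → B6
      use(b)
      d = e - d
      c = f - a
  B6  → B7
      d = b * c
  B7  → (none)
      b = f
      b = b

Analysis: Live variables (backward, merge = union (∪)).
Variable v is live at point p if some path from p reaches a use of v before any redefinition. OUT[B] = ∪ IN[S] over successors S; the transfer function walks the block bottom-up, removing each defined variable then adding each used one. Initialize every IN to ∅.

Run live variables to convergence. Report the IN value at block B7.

Converged values:
  B0: | IN={b, c, e, f} | OUT={a, b, c, e, f}
  B1: | IN={a, c, e, f} | OUT={a, b, c, e, f}
  B2: | IN={a, b, c, e, f} | OUT={a, b, c, d, e, f}
  B3: | IN={a, b, d, e} | OUT={a, b, d, e, f}
  B4: | IN={a, b, d, e, f} | OUT={a, b, d, e, f}
  B5: | IN={a, b, d, e, f} | OUT={b, c, f}
  B6: | IN={b, c, f} | OUT={f}
  B7: | IN={f} | OUT={}

B7 is the boundary node: OUT[B7] = {}
Applying B7's transfer function to that OUT value gives IN[B7] (row B7 above).

Answer: {f}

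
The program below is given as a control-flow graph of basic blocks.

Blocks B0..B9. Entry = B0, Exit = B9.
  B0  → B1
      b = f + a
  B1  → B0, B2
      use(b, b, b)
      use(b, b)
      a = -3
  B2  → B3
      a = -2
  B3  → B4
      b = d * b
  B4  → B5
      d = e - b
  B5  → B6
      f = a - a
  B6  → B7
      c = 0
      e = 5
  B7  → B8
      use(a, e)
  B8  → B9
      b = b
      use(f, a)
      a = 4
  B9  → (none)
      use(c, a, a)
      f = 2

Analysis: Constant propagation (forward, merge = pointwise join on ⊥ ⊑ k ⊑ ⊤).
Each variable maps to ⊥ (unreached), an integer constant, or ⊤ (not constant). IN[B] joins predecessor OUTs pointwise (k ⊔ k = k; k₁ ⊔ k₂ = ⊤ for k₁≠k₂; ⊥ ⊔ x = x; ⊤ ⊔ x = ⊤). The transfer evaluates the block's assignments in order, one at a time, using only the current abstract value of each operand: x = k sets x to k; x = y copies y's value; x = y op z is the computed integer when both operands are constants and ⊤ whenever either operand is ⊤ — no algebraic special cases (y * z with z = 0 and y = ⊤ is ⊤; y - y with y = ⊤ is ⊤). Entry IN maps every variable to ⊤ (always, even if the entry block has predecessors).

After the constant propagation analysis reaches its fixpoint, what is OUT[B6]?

Fixpoint table:
  B0: | IN=(all ⊤) | OUT=(all ⊤)
  B1: | IN=(all ⊤) | OUT={a:-3; rest ⊤}
  B2: | IN={a:-3; rest ⊤} | OUT={a:-2; rest ⊤}
  B3: | IN={a:-2; rest ⊤} | OUT={a:-2; rest ⊤}
  B4: | IN={a:-2; rest ⊤} | OUT={a:-2; rest ⊤}
  B5: | IN={a:-2; rest ⊤} | OUT={a:-2, f:0; rest ⊤}
  B6: | IN={a:-2, f:0; rest ⊤} | OUT={a:-2, c:0, e:5, f:0; rest ⊤}
  B7: | IN={a:-2, c:0, e:5, f:0; rest ⊤} | OUT={a:-2, c:0, e:5, f:0; rest ⊤}
  B8: | IN={a:-2, c:0, e:5, f:0; rest ⊤} | OUT={a:4, c:0, e:5, f:0; rest ⊤}
  B9: | IN={a:4, c:0, e:5, f:0; rest ⊤} | OUT={a:4, c:0, e:5, f:2; rest ⊤}

Merge at B6: IN[B6] = OUT[B5] = {a: -2, b: ⊤, c: ⊤, d: ⊤, e: ⊤, f: 0}
Applying B6's transfer function to that IN value gives OUT[B6] (row B6 above).

Answer: {a: -2, b: ⊤, c: 0, d: ⊤, e: 5, f: 0}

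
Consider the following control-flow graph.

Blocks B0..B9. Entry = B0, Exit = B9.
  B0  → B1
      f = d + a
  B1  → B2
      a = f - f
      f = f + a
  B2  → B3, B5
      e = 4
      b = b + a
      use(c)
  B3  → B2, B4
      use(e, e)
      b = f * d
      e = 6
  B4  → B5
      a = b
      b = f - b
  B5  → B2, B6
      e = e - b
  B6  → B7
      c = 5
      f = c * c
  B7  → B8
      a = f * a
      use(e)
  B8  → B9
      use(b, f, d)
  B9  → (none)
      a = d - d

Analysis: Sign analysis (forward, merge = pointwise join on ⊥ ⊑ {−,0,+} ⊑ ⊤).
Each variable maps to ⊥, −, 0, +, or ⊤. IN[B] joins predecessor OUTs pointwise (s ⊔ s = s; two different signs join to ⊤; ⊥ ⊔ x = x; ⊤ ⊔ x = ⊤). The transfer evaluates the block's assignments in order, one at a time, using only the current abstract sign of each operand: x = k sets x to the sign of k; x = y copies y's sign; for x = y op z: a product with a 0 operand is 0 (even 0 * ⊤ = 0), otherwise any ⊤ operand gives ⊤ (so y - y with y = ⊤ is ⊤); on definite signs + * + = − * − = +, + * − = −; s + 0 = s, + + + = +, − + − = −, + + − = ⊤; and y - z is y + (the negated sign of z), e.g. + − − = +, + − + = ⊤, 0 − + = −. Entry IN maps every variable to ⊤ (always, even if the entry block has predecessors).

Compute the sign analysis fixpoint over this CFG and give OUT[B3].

Converged values:
  B0: | IN=(all ⊤) | OUT=(all ⊤)
  B1: | IN=(all ⊤) | OUT=(all ⊤)
  B2: | IN=(all ⊤) | OUT={e:+; rest ⊤}
  B3: | IN={e:+; rest ⊤} | OUT={e:+; rest ⊤}
  B4: | IN={e:+; rest ⊤} | OUT={e:+; rest ⊤}
  B5: | IN={e:+; rest ⊤} | OUT=(all ⊤)
  B6: | IN=(all ⊤) | OUT={c:+, f:+; rest ⊤}
  B7: | IN={c:+, f:+; rest ⊤} | OUT={c:+, f:+; rest ⊤}
  B8: | IN={c:+, f:+; rest ⊤} | OUT={c:+, f:+; rest ⊤}
  B9: | IN={c:+, f:+; rest ⊤} | OUT={c:+, f:+; rest ⊤}

Merge at B3: IN[B3] = OUT[B2] = {a: ⊤, b: ⊤, c: ⊤, d: ⊤, e: +, f: ⊤}
Applying B3's transfer function to that IN value gives OUT[B3] (row B3 above).

Answer: {a: ⊤, b: ⊤, c: ⊤, d: ⊤, e: +, f: ⊤}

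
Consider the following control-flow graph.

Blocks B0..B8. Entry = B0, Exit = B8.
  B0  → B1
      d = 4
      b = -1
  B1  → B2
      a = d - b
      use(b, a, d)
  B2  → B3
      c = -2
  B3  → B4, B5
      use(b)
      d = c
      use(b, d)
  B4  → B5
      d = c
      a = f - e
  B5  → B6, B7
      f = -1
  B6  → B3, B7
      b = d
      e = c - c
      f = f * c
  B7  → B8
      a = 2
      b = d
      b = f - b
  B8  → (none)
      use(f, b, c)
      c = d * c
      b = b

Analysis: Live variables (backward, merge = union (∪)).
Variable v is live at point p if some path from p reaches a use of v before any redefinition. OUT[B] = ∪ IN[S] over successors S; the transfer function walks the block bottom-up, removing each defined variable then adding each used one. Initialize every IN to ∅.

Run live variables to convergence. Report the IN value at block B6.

Answer: {c, d, f}

Trace:
Converged values:
  B0:  IN={e, f}  OUT={b, d, e, f}
  B1:  IN={b, d, e, f}  OUT={b, e, f}
  B2:  IN={b, e, f}  OUT={b, c, e, f}
  B3:  IN={b, c, e, f}  OUT={c, d, e, f}
  B4:  IN={c, e, f}  OUT={c, d}
  B5:  IN={c, d}  OUT={c, d, f}
  B6:  IN={c, d, f}  OUT={b, c, d, e, f}
  B7:  IN={c, d, f}  OUT={b, c, d, f}
  B8:  IN={b, c, d, f}  OUT={}

Merge at B6: OUT[B6] = IN[B3] ⊔ IN[B7] = {b, c, d, e, f}
Applying B6's transfer function to that OUT value gives IN[B6] (row B6 above).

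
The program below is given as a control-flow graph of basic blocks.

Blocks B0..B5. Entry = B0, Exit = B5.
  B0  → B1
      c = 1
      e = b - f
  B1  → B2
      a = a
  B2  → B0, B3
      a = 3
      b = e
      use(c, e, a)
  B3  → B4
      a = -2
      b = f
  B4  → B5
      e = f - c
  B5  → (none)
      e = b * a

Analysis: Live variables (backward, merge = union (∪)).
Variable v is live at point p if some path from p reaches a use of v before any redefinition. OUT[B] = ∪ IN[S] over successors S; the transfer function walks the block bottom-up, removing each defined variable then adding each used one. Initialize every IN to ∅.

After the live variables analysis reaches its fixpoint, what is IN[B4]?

Answer: {a, b, c, f}

Working:
Fixpoint table:
  B0:   IN={a, b, f}   OUT={a, c, e, f}
  B1:   IN={a, c, e, f}   OUT={c, e, f}
  B2:   IN={c, e, f}   OUT={a, b, c, f}
  B3:   IN={c, f}   OUT={a, b, c, f}
  B4:   IN={a, b, c, f}   OUT={a, b}
  B5:   IN={a, b}   OUT={}

Merge at B4: OUT[B4] = IN[B5] = {a, b}
Applying B4's transfer function to that OUT value gives IN[B4] (row B4 above).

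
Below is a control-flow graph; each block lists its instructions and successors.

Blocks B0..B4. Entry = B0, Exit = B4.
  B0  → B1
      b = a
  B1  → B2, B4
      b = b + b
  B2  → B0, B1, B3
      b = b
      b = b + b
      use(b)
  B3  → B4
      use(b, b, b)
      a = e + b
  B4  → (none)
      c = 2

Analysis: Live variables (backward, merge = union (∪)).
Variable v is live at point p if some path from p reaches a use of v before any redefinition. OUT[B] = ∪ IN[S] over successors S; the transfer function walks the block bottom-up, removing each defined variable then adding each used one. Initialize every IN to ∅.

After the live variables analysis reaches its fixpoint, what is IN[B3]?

Fixpoint table:
  B0:  IN={a, e}  OUT={a, b, e}
  B1:  IN={a, b, e}  OUT={a, b, e}
  B2:  IN={a, b, e}  OUT={a, b, e}
  B3:  IN={b, e}  OUT={}
  B4:  IN={}  OUT={}

Merge at B3: OUT[B3] = IN[B4] = {}
Applying B3's transfer function to that OUT value gives IN[B3] (row B3 above).

Answer: {b, e}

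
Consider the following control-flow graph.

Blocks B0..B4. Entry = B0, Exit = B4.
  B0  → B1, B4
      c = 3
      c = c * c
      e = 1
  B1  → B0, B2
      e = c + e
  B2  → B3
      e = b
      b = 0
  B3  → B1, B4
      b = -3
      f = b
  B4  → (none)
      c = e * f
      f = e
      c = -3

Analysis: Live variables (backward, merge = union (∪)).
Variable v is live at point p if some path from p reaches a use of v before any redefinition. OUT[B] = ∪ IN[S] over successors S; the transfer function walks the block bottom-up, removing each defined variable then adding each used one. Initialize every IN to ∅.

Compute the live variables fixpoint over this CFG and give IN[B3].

Answer: {c, e}

Working:
Fixpoint table:
  B0:   IN={b, f}   OUT={b, c, e, f}
  B1:   IN={b, c, e, f}   OUT={b, c, f}
  B2:   IN={b, c}   OUT={c, e}
  B3:   IN={c, e}   OUT={b, c, e, f}
  B4:   IN={e, f}   OUT={}

Merge at B3: OUT[B3] = IN[B1] ⊔ IN[B4] = {b, c, e, f}
Applying B3's transfer function to that OUT value gives IN[B3] (row B3 above).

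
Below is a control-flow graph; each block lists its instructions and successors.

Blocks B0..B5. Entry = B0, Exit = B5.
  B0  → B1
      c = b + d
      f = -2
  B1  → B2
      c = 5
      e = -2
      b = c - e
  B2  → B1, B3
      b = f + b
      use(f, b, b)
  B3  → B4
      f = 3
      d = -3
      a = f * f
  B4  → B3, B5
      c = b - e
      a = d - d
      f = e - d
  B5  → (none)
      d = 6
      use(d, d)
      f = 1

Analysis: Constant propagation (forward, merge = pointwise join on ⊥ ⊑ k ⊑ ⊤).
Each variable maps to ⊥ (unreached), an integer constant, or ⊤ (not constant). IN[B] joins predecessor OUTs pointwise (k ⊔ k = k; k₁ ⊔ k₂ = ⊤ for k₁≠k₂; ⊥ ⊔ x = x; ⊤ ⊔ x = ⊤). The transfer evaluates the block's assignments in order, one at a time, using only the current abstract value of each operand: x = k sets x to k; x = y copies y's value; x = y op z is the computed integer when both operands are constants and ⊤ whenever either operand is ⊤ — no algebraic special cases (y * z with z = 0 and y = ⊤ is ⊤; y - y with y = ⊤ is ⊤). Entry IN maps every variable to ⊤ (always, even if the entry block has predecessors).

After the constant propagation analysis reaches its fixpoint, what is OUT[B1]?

Converged values:
  B0:   IN=(all ⊤)   OUT={f:-2; rest ⊤}
  B1:   IN={f:-2; rest ⊤}   OUT={b:7, c:5, e:-2, f:-2; rest ⊤}
  B2:   IN={b:7, c:5, e:-2, f:-2; rest ⊤}   OUT={b:5, c:5, e:-2, f:-2; rest ⊤}
  B3:   IN={b:5, e:-2; rest ⊤}   OUT={a:9, b:5, d:-3, e:-2, f:3; rest ⊤}
  B4:   IN={a:9, b:5, d:-3, e:-2, f:3; rest ⊤}   OUT={a:0, b:5, c:7, d:-3, e:-2, f:1; rest ⊤}
  B5:   IN={a:0, b:5, c:7, d:-3, e:-2, f:1; rest ⊤}   OUT={a:0, b:5, c:7, d:6, e:-2, f:1; rest ⊤}

Merge at B1: IN[B1] = OUT[B0] ⊔ OUT[B2] = {a: ⊤, b: ⊤, c: ⊤, d: ⊤, e: ⊤, f: -2}
Applying B1's transfer function to that IN value gives OUT[B1] (row B1 above).

Answer: {a: ⊤, b: 7, c: 5, d: ⊤, e: -2, f: -2}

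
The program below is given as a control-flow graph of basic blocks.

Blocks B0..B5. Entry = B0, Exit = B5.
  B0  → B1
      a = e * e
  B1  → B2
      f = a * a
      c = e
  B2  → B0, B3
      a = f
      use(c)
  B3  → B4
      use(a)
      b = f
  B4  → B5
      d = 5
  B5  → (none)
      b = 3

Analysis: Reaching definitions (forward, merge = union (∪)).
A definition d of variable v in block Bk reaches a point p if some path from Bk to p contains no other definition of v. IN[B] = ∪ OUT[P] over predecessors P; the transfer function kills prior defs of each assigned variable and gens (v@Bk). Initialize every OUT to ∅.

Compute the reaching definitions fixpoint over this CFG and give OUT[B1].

Answer: {a@B0, c@B1, f@B1}

Derivation:
Per-block solution:
  B0: | IN={a@B2, c@B1, f@B1} | OUT={a@B0, c@B1, f@B1}
  B1: | IN={a@B0, c@B1, f@B1} | OUT={a@B0, c@B1, f@B1}
  B2: | IN={a@B0, c@B1, f@B1} | OUT={a@B2, c@B1, f@B1}
  B3: | IN={a@B2, c@B1, f@B1} | OUT={a@B2, b@B3, c@B1, f@B1}
  B4: | IN={a@B2, b@B3, c@B1, f@B1} | OUT={a@B2, b@B3, c@B1, d@B4, f@B1}
  B5: | IN={a@B2, b@B3, c@B1, d@B4, f@B1} | OUT={a@B2, b@B5, c@B1, d@B4, f@B1}

Merge at B1: IN[B1] = OUT[B0] = {a@B0, c@B1, f@B1}
Applying B1's transfer function to that IN value gives OUT[B1] (row B1 above).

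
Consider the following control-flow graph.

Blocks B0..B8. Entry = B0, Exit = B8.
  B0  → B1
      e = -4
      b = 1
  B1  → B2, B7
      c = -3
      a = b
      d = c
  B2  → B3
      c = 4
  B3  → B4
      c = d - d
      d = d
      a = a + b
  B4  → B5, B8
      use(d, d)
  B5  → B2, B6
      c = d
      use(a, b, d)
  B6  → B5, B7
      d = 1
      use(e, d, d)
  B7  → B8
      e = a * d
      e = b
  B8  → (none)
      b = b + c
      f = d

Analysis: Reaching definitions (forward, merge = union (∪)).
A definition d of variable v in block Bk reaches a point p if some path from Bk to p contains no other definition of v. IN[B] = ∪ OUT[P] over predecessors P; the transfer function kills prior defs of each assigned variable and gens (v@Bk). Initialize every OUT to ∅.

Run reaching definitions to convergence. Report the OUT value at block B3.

Converged values:
  B0: | IN={} | OUT={b@B0, e@B0}
  B1: | IN={b@B0, e@B0} | OUT={a@B1, b@B0, c@B1, d@B1, e@B0}
  B2: | IN={a@B1, a@B3, b@B0, c@B1, c@B5, d@B1, d@B3, d@B6, e@B0} | OUT={a@B1, a@B3, b@B0, c@B2, d@B1, d@B3, d@B6, e@B0}
  B3: | IN={a@B1, a@B3, b@B0, c@B2, d@B1, d@B3, d@B6, e@B0} | OUT={a@B3, b@B0, c@B3, d@B3, e@B0}
  B4: | IN={a@B3, b@B0, c@B3, d@B3, e@B0} | OUT={a@B3, b@B0, c@B3, d@B3, e@B0}
  B5: | IN={a@B3, b@B0, c@B3, c@B5, d@B3, d@B6, e@B0} | OUT={a@B3, b@B0, c@B5, d@B3, d@B6, e@B0}
  B6: | IN={a@B3, b@B0, c@B5, d@B3, d@B6, e@B0} | OUT={a@B3, b@B0, c@B5, d@B6, e@B0}
  B7: | IN={a@B1, a@B3, b@B0, c@B1, c@B5, d@B1, d@B6, e@B0} | OUT={a@B1, a@B3, b@B0, c@B1, c@B5, d@B1, d@B6, e@B7}
  B8: | IN={a@B1, a@B3, b@B0, c@B1, c@B3, c@B5, d@B1, d@B3, d@B6, e@B0, e@B7} | OUT={a@B1, a@B3, b@B8, c@B1, c@B3, c@B5, d@B1, d@B3, d@B6, e@B0, e@B7, f@B8}

Merge at B3: IN[B3] = OUT[B2] = {a@B1, a@B3, b@B0, c@B2, d@B1, d@B3, d@B6, e@B0}
Applying B3's transfer function to that IN value gives OUT[B3] (row B3 above).

Answer: {a@B3, b@B0, c@B3, d@B3, e@B0}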